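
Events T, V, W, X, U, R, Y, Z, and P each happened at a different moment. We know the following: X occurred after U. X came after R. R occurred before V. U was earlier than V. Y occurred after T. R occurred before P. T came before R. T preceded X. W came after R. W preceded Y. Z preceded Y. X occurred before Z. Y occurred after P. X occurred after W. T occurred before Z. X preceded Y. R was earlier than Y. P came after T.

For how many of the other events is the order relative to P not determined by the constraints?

5

Forced before P: R and T; forced after P: Y.
That leaves U, V, W, X, and Z with no forced order relative to P — 5.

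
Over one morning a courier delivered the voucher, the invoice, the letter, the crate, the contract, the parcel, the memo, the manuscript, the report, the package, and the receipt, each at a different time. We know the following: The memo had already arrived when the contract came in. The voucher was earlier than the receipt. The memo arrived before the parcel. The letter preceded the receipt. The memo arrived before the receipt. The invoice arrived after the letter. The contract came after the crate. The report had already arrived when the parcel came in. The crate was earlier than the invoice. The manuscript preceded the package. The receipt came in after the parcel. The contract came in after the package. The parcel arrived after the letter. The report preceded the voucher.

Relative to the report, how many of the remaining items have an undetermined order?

7

Forced after the report: the parcel, the receipt, and the voucher.
That leaves the contract, the crate, the invoice, the letter, the manuscript, the memo, and the package with no forced order relative to the report — 7.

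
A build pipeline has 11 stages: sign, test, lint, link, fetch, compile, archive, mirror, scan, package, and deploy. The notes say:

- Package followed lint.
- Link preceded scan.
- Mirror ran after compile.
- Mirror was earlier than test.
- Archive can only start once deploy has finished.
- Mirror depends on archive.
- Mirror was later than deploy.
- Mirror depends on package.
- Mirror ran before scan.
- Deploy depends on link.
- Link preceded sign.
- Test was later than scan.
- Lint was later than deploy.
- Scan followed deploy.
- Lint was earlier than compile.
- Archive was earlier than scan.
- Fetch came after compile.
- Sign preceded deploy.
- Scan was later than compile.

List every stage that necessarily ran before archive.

Directly stated before archive: deploy.
Link reaches archive via link → deploy → archive.
Sign reaches archive via sign → deploy → archive.
No chain forces lint (or any of the others) ahead of archive.

deploy, link, sign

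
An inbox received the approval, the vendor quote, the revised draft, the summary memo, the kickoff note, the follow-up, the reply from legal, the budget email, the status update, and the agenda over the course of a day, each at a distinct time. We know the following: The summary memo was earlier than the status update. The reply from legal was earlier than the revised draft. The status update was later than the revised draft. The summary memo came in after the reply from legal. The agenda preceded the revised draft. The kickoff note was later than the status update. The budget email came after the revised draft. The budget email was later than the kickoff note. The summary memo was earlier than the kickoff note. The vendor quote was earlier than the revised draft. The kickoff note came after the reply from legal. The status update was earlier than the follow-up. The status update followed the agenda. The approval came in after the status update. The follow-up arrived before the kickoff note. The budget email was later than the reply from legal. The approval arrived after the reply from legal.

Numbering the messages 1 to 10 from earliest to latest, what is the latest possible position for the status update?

6

The status update must come before the approval, the budget email, the follow-up, and the kickoff note — 4 messages forced after it.
Everything else can be placed before the status update in some valid order, so the status update can sit as late as position 10 − 4 = 6.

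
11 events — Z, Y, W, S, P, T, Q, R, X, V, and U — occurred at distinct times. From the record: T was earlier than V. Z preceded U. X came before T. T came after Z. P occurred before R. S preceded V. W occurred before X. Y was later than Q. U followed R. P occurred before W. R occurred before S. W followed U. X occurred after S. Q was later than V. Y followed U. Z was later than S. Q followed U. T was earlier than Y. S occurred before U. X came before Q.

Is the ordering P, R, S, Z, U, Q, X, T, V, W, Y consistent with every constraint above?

The constraints require X before Q, but in the proposed sequence Q appears ahead of X. That one violation is enough.

no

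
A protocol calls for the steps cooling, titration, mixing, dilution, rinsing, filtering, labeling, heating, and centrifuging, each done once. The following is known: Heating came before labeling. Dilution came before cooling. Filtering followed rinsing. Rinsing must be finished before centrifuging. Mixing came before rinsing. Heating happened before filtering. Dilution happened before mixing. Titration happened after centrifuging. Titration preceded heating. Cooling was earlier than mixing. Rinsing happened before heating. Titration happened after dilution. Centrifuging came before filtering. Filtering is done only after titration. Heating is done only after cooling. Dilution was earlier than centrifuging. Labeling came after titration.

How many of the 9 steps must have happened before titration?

5

Directly stated before titration: centrifuging and dilution.
Cooling reaches titration via cooling → mixing → rinsing → centrifuging → titration.
Mixing reaches titration via mixing → rinsing → centrifuging → titration.
Rinsing reaches titration via rinsing → centrifuging → titration.
No chain forces heating (or any of the others) ahead of titration.
That's centrifuging, cooling, dilution, mixing, and rinsing — 5 in all.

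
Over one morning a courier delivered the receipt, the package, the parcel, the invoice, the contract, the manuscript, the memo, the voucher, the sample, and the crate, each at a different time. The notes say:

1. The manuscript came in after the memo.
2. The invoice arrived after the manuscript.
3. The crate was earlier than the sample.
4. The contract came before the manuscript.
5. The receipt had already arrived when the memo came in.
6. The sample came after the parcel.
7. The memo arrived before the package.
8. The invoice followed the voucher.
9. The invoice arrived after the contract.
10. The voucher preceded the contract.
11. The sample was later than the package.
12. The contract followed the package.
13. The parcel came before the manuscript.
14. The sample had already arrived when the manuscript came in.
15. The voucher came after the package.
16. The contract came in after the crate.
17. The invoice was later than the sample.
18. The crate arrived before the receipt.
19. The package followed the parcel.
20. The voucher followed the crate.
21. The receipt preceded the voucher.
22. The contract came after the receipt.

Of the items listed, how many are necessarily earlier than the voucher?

5

Directly stated before the voucher: the crate, the package, and the receipt.
The memo reaches the voucher via the memo → the package → the voucher.
The parcel reaches the voucher via the parcel → the package → the voucher.
That's the crate, the memo, the package, the parcel, and the receipt — 5 in all.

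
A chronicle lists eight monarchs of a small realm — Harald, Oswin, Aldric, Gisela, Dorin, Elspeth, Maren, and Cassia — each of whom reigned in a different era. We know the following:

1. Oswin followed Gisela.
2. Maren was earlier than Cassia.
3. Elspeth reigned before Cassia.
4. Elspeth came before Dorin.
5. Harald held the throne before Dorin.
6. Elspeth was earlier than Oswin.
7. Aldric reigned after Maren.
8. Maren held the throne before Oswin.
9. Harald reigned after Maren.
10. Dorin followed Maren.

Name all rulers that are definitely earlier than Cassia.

Elspeth, Maren

Directly stated before Cassia: Elspeth and Maren.
No chain forces Harald (or any of the others) ahead of Cassia.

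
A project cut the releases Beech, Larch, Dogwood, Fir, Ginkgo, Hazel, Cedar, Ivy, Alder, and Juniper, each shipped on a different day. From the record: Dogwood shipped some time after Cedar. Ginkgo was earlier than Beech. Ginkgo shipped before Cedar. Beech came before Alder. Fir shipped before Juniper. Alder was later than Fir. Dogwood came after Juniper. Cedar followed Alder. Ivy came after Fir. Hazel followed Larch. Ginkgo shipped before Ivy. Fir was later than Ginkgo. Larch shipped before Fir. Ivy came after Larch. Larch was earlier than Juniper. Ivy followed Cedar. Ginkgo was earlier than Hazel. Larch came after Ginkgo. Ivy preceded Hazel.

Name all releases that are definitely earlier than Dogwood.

Alder, Beech, Cedar, Fir, Ginkgo, Juniper, Larch

Directly stated before Dogwood: Cedar and Juniper.
Alder reaches Dogwood via Alder → Cedar → Dogwood.
Beech reaches Dogwood via Beech → Alder → Cedar → Dogwood.
Fir reaches Dogwood via Fir → Juniper → Dogwood.
Likewise Ginkgo and Larch each reach Dogwood by chaining the stated constraints.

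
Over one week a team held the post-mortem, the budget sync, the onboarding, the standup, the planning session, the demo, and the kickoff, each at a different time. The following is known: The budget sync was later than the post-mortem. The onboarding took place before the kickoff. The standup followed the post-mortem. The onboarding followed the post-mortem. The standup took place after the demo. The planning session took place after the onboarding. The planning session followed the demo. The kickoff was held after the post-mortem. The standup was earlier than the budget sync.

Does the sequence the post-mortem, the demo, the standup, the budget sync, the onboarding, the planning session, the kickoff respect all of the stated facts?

Check each stated constraint against the proposed order — e.g. the post-mortem is ahead of the onboarding; the post-mortem is ahead of the kickoff. Every pair is in the required order; nothing is violated.

yes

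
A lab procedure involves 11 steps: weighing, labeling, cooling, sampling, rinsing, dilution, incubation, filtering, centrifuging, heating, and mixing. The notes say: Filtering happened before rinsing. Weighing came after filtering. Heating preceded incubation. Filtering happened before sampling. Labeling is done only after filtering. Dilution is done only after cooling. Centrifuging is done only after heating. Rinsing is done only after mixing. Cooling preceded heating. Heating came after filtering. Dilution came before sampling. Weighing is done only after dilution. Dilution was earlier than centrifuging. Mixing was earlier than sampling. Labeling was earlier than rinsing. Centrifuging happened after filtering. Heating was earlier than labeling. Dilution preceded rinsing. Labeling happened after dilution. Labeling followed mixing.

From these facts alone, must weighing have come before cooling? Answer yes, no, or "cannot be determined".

Tracing the constraints gives cooling → dilution → weighing, so cooling must come before weighing.
That means weighing cannot be before cooling.

no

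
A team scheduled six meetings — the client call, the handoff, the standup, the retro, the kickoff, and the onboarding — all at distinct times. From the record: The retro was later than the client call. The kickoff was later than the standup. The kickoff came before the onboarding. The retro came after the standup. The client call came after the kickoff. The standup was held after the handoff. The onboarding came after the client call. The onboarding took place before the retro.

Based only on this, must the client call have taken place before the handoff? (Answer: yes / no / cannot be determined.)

Tracing the constraints gives the handoff → the standup → the kickoff → the client call, so the handoff must come before the client call.
That means the client call cannot be before the handoff.

no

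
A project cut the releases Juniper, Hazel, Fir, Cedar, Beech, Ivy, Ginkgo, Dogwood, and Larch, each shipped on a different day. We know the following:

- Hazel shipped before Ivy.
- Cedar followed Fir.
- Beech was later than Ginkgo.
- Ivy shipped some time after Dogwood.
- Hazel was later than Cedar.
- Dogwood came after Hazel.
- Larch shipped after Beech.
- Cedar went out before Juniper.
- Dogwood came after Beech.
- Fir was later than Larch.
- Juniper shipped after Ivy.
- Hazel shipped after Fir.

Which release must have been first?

Ginkgo

Ginkgo has a chain of constraints placing it before every other release, so Ginkgo must be first.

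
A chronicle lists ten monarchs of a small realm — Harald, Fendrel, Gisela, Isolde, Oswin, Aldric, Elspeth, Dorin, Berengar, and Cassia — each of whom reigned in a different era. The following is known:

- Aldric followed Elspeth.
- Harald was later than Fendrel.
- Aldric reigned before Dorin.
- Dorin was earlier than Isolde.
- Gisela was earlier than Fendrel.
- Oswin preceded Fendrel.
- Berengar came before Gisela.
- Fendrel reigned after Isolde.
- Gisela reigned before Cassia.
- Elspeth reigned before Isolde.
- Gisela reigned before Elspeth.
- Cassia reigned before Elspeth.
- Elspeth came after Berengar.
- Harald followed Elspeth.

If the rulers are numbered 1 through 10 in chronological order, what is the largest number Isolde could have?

8

Isolde must come before Fendrel and Harald — 2 rulers forced after them.
Everything else can be placed before Isolde in some valid order, so Isolde can sit as late as position 10 − 2 = 8.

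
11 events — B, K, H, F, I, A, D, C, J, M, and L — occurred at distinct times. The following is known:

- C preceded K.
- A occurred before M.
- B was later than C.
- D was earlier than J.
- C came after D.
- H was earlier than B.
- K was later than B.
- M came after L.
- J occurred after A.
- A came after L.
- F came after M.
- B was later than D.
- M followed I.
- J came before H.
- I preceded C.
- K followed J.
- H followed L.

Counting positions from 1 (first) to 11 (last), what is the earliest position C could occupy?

3

D and I must both come before C — 2 forced predecessors.
Nothing else is forced ahead of C, so its earliest slot is position 2 + 1 = 3.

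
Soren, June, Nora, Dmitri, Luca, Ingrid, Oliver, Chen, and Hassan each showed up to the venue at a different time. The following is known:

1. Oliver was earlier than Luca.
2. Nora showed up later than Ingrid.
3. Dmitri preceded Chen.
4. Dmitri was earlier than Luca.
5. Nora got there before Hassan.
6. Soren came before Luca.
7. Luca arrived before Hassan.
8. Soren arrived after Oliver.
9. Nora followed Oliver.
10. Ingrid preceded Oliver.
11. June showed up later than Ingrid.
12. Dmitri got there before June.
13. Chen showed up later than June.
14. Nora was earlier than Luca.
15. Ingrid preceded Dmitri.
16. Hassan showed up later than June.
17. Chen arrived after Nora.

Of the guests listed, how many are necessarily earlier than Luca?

Directly stated before Luca: Dmitri, Nora, Oliver, and Soren.
Ingrid reaches Luca via Ingrid → Oliver → Luca.
No chain forces Chen (or any of the others) ahead of Luca.
That's Dmitri, Ingrid, Nora, Oliver, and Soren — 5 in all.

5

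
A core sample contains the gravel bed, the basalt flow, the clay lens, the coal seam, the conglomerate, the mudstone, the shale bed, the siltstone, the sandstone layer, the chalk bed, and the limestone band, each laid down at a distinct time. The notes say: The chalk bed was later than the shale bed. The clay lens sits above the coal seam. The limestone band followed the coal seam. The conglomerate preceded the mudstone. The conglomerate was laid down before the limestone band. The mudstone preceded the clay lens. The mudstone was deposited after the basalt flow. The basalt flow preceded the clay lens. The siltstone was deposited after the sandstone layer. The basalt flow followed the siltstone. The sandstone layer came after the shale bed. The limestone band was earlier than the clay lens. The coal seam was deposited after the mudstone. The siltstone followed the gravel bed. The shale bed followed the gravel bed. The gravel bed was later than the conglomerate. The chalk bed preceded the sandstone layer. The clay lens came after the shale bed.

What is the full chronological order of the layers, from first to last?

The constraints fix every adjacent pair, so only one ordering works:
the conglomerate → the gravel bed → the shale bed → the chalk bed → the sandstone layer → the siltstone → the basalt flow → the mudstone → the coal seam → the limestone band → the clay lens.

the conglomerate, the gravel bed, the shale bed, the chalk bed, the sandstone layer, the siltstone, the basalt flow, the mudstone, the coal seam, the limestone band, the clay lens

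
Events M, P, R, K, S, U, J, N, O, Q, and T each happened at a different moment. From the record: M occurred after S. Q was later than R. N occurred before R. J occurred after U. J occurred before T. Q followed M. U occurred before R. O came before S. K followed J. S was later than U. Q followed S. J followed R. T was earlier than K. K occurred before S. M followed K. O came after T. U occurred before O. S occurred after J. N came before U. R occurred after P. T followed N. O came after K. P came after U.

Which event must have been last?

Every other event has a chain of constraints placing it before Q, so Q is last.

Q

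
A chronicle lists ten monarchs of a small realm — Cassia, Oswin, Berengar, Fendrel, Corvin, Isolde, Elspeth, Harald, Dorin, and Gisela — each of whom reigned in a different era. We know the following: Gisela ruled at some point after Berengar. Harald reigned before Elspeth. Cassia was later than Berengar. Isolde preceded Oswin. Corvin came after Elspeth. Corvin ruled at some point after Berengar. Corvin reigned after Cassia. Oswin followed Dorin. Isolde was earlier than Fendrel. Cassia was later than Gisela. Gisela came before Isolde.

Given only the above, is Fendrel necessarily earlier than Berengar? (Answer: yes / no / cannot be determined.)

no

Tracing the constraints gives Berengar → Gisela → Isolde → Fendrel, so Berengar must come before Fendrel.
That means Fendrel cannot be before Berengar.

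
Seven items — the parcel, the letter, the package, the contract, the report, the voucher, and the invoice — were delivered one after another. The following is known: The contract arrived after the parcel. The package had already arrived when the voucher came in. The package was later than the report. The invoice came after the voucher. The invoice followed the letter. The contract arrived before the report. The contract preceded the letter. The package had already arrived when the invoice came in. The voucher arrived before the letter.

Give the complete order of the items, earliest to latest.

The constraints fix every adjacent pair, so only one ordering works:
the parcel → the contract → the report → the package → the voucher → the letter → the invoice.

the parcel, the contract, the report, the package, the voucher, the letter, the invoice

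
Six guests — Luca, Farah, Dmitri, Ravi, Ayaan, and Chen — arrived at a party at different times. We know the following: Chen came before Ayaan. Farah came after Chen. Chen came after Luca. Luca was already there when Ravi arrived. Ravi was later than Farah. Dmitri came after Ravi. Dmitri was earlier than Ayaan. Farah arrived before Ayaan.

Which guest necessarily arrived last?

Every other guest has a chain of constraints placing them before Ayaan, so Ayaan is last.

Ayaan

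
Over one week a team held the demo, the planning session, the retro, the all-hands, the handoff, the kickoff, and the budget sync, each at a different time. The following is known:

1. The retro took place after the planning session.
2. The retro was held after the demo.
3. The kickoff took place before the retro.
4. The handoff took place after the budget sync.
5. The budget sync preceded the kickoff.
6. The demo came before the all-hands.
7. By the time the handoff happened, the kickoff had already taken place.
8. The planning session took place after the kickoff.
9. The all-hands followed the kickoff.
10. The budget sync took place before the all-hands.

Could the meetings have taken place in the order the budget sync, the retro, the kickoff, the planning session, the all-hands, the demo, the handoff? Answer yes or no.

no

The constraints require the demo before the retro, but in the proposed sequence the retro appears ahead of the demo. That one violation is enough.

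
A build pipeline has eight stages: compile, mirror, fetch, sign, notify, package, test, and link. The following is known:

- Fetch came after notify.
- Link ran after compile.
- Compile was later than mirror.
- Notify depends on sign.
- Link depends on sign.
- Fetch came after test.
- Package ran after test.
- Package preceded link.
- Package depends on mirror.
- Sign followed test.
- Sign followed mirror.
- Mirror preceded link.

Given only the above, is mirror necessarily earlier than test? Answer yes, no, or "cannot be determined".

cannot be determined

No chain of stated constraints runs from mirror to test, and none runs from test to mirror either.
So the relative order of mirror and test is not fixed by the given facts.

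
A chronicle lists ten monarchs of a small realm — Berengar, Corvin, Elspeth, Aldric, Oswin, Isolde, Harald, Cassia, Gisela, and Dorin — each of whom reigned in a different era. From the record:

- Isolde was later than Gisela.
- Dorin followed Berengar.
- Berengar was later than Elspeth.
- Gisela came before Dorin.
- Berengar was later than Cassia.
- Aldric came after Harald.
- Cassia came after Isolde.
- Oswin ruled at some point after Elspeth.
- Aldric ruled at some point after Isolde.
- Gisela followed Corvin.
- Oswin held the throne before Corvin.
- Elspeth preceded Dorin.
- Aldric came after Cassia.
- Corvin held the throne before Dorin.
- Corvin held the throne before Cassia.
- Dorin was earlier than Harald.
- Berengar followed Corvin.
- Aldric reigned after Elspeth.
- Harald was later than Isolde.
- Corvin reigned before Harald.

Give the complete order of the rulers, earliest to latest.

Elspeth, Oswin, Corvin, Gisela, Isolde, Cassia, Berengar, Dorin, Harald, Aldric

The constraints fix every adjacent pair, so only one ordering works:
Elspeth → Oswin → Corvin → Gisela → Isolde → Cassia → Berengar → Dorin → Harald → Aldric.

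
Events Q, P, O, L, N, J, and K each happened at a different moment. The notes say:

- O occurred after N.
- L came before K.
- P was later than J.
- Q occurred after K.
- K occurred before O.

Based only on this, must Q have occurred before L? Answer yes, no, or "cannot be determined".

no

Tracing the constraints gives L → K → Q, so L must come before Q.
That means Q cannot be before L.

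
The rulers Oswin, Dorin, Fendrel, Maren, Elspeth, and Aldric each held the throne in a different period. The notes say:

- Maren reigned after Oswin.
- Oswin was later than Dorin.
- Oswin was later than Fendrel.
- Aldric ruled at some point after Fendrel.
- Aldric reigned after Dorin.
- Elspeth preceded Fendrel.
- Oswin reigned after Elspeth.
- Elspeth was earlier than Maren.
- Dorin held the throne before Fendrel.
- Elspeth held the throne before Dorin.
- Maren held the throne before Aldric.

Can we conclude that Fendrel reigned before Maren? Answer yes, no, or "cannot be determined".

Chain the constraints: Fendrel → Oswin → Maren. Each link is directly stated, so Fendrel comes before Maren.

yes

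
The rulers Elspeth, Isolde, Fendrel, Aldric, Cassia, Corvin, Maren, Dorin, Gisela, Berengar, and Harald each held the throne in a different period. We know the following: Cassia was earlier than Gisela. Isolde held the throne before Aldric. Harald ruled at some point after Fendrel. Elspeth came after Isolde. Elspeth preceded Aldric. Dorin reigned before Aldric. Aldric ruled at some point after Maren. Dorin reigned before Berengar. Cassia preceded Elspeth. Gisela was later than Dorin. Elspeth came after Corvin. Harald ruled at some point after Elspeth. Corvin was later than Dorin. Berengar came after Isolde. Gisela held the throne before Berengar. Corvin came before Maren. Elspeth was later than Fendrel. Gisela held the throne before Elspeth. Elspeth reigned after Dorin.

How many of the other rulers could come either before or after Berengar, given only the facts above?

Forced before Berengar: Cassia, Dorin, Gisela, and Isolde.
That leaves Aldric, Corvin, Elspeth, Fendrel, Harald, and Maren with no forced order relative to Berengar — 6.

6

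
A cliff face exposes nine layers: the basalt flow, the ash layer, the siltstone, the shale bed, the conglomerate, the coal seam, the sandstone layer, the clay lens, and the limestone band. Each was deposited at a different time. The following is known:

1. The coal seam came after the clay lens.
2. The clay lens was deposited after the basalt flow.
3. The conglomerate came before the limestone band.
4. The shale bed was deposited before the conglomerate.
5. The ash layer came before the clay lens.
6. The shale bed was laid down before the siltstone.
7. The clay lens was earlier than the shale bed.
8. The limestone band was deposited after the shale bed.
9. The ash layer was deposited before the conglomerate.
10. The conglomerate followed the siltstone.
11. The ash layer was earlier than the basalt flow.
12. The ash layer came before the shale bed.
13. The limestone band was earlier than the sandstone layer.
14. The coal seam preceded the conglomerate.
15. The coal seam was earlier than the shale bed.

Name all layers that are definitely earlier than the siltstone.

the ash layer, the basalt flow, the clay lens, the coal seam, the shale bed

Directly stated before the siltstone: the shale bed.
The ash layer reaches the siltstone via the ash layer → the shale bed → the siltstone.
The basalt flow reaches the siltstone via the basalt flow → the clay lens → the shale bed → the siltstone.
The clay lens reaches the siltstone via the clay lens → the shale bed → the siltstone.
Likewise the coal seam reaches the siltstone by chaining the stated constraints.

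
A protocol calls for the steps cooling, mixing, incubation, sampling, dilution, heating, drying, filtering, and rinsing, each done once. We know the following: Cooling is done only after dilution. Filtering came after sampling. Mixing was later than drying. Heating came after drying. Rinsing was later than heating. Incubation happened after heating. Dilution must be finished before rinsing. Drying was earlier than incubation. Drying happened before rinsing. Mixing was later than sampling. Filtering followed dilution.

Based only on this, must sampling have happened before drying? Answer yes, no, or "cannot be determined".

cannot be determined

No chain of stated constraints runs from sampling to drying, and none runs from drying to sampling either.
So the relative order of sampling and drying is not fixed by the given facts.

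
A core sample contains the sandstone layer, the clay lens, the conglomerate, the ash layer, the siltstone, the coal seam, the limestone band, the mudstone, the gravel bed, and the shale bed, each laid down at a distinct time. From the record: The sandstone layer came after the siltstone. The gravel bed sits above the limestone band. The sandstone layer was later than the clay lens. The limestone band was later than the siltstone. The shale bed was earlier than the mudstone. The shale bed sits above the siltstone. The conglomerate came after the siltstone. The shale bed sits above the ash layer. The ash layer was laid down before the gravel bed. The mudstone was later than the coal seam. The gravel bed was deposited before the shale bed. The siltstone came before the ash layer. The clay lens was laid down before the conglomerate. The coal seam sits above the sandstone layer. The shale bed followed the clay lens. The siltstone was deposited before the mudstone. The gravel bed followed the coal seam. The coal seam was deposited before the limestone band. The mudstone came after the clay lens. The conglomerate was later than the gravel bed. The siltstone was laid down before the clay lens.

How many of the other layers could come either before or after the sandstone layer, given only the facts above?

Forced before the sandstone layer: the clay lens and the siltstone; forced after the sandstone layer: the coal seam, the conglomerate, the gravel bed, the limestone band, the mudstone, and the shale bed.
That leaves the ash layer with no forced order relative to the sandstone layer — 1.

1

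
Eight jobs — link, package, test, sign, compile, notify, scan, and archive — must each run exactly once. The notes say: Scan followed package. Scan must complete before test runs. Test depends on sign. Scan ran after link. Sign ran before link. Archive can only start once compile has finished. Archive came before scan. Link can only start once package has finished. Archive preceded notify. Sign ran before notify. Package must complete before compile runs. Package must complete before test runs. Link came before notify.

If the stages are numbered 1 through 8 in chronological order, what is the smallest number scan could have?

6

Archive, compile, link, package, and sign must all come before scan — 5 forced predecessors.
Nothing else is forced ahead of scan, so its earliest slot is position 5 + 1 = 6.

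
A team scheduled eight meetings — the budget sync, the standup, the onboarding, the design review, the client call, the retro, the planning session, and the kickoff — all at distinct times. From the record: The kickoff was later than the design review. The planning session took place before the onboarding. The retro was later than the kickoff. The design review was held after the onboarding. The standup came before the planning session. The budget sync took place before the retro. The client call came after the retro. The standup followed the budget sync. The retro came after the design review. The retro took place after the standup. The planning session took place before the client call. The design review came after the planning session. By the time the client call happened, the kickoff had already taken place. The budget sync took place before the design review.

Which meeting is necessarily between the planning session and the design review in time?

the onboarding

Tracing the constraints gives the planning session → the onboarding → the design review, so the onboarding sits after the planning session and before the design review.
No other meeting is forced both after the planning session and before the design review.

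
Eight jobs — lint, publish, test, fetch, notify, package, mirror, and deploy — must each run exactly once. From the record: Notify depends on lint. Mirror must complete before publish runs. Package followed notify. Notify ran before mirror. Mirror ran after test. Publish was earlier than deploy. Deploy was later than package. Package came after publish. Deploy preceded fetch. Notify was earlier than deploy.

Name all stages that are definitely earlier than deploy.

lint, mirror, notify, package, publish, test

Directly stated before deploy: notify, package, and publish.
Lint reaches deploy via lint → notify → deploy.
Mirror reaches deploy via mirror → publish → deploy.
Test reaches deploy via test → mirror → publish → deploy.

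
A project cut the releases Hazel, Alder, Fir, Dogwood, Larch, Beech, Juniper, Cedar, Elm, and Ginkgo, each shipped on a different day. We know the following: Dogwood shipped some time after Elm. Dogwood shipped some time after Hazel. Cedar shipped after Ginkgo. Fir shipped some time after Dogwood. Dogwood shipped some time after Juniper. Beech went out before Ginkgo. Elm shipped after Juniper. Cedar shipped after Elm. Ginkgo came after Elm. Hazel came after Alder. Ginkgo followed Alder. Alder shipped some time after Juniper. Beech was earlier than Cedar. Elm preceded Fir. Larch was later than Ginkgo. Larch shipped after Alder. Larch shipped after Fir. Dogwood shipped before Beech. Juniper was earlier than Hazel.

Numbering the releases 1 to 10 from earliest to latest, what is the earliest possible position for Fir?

Alder, Dogwood, Elm, Hazel, and Juniper must all come before Fir — 5 forced predecessors.
Nothing else is forced ahead of Fir, so its earliest slot is position 5 + 1 = 6.

6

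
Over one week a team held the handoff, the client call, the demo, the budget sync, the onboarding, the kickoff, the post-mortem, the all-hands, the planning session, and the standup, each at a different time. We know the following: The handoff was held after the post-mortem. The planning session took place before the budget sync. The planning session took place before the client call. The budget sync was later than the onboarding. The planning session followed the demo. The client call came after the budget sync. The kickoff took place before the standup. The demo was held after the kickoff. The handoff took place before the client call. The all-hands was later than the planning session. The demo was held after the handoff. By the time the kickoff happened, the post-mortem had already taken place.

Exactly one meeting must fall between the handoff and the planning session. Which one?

Tracing the constraints gives the handoff → the demo → the planning session, so the demo sits after the handoff and before the planning session.
No other meeting is forced both after the handoff and before the planning session.

the demo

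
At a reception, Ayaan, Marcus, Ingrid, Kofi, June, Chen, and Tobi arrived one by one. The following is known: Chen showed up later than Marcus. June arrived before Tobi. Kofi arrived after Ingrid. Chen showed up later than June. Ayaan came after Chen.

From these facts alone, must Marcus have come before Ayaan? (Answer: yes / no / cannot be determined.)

yes

Chain the constraints: Marcus → Chen → Ayaan. Each link is directly stated, so Marcus comes before Ayaan.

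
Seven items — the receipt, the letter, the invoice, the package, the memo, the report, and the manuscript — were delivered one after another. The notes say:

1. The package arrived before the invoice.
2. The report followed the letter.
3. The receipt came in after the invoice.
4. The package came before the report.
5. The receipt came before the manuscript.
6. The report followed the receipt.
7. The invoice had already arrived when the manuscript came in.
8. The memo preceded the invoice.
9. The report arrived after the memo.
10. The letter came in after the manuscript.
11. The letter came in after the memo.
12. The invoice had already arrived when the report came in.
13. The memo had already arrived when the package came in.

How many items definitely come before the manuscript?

4

Directly stated before the manuscript: the invoice and the receipt.
The memo reaches the manuscript via the memo → the invoice → the manuscript.
The package reaches the manuscript via the package → the invoice → the manuscript.
No chain forces the letter (or any of the others) ahead of the manuscript.
That's the invoice, the memo, the package, and the receipt — 4 in all.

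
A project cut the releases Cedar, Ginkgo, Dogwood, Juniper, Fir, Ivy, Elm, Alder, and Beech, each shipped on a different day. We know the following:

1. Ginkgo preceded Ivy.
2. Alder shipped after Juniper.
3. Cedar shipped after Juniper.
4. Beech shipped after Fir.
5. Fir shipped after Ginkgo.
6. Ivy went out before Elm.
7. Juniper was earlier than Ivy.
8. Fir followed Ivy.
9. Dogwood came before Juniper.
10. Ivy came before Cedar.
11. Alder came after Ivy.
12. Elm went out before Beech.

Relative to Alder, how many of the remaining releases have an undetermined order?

4

Forced before Alder: Dogwood, Ginkgo, Ivy, and Juniper.
That leaves Beech, Cedar, Elm, and Fir with no forced order relative to Alder — 4.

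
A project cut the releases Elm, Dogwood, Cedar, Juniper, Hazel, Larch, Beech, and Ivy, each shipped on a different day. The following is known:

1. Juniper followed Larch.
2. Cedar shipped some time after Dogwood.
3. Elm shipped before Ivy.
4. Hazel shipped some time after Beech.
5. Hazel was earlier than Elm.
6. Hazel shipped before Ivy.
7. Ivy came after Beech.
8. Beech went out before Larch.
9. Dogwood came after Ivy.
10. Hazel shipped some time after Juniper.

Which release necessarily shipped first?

Beech

Beech has a chain of constraints placing it before every other release, so Beech must be first.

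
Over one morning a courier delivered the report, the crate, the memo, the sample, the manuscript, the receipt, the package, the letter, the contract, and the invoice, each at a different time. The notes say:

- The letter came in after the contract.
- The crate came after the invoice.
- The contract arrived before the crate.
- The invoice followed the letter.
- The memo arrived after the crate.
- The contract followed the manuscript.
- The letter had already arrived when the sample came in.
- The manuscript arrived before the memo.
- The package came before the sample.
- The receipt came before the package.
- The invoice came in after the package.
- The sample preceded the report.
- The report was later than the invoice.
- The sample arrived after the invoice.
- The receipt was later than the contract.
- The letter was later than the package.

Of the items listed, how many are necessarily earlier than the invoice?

5

Directly stated before the invoice: the letter and the package.
The contract reaches the invoice via the contract → the letter → the invoice.
The manuscript reaches the invoice via the manuscript → the contract → the letter → the invoice.
The receipt reaches the invoice via the receipt → the package → the invoice.
No chain forces the sample (or any of the others) ahead of the invoice.
That's the contract, the letter, the manuscript, the package, and the receipt — 5 in all.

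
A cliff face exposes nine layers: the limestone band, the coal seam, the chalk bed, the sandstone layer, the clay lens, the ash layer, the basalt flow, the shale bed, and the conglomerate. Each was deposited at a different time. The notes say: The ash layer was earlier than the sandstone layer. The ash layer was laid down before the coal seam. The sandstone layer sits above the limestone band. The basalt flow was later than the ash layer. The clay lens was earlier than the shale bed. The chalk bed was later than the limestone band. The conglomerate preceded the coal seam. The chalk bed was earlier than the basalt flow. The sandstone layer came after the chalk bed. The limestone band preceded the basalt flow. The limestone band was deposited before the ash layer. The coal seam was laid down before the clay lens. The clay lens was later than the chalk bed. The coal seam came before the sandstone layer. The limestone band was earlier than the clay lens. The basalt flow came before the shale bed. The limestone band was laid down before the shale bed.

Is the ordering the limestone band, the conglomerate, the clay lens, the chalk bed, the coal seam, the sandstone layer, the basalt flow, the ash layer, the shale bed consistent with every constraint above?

no

The constraints require the chalk bed before the clay lens, but in the proposed sequence the clay lens appears ahead of the chalk bed. That one violation is enough.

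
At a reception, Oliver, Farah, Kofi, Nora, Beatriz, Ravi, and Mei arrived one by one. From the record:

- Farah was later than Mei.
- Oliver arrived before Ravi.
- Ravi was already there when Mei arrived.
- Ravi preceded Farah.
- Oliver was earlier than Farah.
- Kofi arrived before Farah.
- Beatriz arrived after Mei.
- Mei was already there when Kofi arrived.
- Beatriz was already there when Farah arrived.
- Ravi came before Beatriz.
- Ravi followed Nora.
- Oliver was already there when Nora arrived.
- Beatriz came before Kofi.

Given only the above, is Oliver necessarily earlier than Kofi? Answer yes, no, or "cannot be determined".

yes

Chain the constraints: Oliver → Ravi → Mei → Kofi. Each link is directly stated, so Oliver comes before Kofi.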